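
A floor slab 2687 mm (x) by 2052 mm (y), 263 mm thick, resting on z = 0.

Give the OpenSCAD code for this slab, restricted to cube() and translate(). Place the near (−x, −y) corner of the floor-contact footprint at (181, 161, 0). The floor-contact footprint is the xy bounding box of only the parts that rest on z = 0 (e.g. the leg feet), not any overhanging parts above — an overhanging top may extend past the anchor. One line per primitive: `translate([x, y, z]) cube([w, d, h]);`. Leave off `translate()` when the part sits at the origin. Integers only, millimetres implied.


translate([181, 161, 0]) cube([2687, 2052, 263]);


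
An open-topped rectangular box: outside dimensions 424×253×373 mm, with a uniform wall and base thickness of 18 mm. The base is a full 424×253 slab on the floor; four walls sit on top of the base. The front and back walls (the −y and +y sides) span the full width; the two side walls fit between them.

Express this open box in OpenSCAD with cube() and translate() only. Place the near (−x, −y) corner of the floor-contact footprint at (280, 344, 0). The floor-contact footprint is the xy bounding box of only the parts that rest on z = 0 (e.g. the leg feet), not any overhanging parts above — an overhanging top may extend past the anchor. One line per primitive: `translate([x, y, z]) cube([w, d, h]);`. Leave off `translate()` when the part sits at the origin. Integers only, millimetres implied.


translate([280, 344, 0]) cube([424, 253, 18]);
translate([280, 344, 18]) cube([424, 18, 355]);
translate([280, 579, 18]) cube([424, 18, 355]);
translate([280, 362, 18]) cube([18, 217, 355]);
translate([686, 362, 18]) cube([18, 217, 355]);


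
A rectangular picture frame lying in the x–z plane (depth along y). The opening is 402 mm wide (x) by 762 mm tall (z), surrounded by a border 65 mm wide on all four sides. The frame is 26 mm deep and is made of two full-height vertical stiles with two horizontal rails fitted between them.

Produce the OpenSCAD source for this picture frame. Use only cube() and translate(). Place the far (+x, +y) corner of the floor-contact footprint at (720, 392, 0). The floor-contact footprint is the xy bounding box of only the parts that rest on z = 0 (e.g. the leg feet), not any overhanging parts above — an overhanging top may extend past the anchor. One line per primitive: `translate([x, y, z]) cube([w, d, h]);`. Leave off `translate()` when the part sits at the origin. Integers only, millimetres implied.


translate([188, 366, 0]) cube([65, 26, 892]);
translate([655, 366, 0]) cube([65, 26, 892]);
translate([253, 366, 0]) cube([402, 26, 65]);
translate([253, 366, 827]) cube([402, 26, 65]);


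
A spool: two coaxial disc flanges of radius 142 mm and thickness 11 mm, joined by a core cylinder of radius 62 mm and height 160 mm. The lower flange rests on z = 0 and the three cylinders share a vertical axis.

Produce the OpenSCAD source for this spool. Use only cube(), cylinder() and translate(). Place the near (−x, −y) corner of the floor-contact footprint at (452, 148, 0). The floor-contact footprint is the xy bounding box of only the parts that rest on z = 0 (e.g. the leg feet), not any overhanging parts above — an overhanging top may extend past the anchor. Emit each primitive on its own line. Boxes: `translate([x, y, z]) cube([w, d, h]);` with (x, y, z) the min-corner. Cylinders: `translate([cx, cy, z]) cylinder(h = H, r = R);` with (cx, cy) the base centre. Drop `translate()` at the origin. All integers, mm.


translate([594, 290, 0]) cylinder(h = 11, r = 142);
translate([594, 290, 11]) cylinder(h = 160, r = 62);
translate([594, 290, 171]) cylinder(h = 11, r = 142);


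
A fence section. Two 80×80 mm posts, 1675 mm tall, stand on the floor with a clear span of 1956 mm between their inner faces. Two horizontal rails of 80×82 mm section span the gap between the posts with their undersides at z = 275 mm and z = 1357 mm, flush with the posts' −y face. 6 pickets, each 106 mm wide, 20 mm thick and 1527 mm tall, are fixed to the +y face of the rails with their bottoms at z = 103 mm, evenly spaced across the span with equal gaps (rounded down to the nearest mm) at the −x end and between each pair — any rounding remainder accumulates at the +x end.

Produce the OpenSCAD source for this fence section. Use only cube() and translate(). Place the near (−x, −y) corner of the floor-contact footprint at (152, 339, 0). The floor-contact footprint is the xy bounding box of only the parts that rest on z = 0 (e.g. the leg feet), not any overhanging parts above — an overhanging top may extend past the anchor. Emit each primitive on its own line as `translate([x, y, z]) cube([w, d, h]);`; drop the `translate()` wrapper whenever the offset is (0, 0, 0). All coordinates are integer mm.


translate([152, 339, 0]) cube([80, 80, 1675]);
translate([2188, 339, 0]) cube([80, 80, 1675]);
translate([232, 339, 275]) cube([1956, 80, 82]);
translate([232, 339, 1357]) cube([1956, 80, 82]);
translate([420, 419, 103]) cube([106, 20, 1527]);
translate([714, 419, 103]) cube([106, 20, 1527]);
translate([1008, 419, 103]) cube([106, 20, 1527]);
translate([1302, 419, 103]) cube([106, 20, 1527]);
translate([1596, 419, 103]) cube([106, 20, 1527]);
translate([1890, 419, 103]) cube([106, 20, 1527]);


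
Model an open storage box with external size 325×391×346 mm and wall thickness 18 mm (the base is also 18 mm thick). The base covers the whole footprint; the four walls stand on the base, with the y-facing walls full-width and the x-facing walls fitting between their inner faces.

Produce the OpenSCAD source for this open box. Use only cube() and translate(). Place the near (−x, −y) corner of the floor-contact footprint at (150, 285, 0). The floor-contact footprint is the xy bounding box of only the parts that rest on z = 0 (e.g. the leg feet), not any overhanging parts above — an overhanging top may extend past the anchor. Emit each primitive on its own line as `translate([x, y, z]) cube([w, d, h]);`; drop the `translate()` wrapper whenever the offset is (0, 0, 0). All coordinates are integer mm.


translate([150, 285, 0]) cube([325, 391, 18]);
translate([150, 285, 18]) cube([325, 18, 328]);
translate([150, 658, 18]) cube([325, 18, 328]);
translate([150, 303, 18]) cube([18, 355, 328]);
translate([457, 303, 18]) cube([18, 355, 328]);


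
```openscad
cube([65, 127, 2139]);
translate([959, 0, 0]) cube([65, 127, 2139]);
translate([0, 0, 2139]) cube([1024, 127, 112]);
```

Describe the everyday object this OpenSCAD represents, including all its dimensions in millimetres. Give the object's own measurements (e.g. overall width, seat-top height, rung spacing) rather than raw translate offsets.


A door frame. The clear opening is 894 mm wide and 2139 mm high. Two 65 mm wide jambs, 127 mm deep, stand either side of the opening from the floor to the top of the opening. A 112 mm thick head sits across the top of both jambs, spanning the full outside width of the frame.


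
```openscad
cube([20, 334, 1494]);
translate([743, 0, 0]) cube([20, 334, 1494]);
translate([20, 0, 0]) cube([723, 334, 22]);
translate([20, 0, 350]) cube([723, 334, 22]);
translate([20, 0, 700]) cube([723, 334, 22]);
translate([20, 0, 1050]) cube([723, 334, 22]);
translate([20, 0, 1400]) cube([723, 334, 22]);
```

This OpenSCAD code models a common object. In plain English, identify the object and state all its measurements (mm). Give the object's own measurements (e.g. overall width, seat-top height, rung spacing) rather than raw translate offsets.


An open bookshelf. Two side panels, each 20 mm thick, 334 mm deep and 1494 mm tall, stand 763 mm apart (outside-to-outside). Between them sit 5 shelves, each 22 mm thick and 334 mm deep, spanning the full gap between the sides. The bottom shelf rests on the floor (its underside at z = 0) and the clear gap between one shelf's top and the next shelf's underside is 328 mm.


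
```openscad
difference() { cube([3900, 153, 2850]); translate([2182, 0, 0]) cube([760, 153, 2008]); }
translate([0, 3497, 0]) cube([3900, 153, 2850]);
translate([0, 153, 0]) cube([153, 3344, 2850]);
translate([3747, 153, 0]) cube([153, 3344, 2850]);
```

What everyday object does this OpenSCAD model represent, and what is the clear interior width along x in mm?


A single room. The interior width is 3594 mm.

Four walls enclosing a rectangle with a door in the front wall — a room. Outside width 3900 minus two 153 mm walls gives 3594 mm.


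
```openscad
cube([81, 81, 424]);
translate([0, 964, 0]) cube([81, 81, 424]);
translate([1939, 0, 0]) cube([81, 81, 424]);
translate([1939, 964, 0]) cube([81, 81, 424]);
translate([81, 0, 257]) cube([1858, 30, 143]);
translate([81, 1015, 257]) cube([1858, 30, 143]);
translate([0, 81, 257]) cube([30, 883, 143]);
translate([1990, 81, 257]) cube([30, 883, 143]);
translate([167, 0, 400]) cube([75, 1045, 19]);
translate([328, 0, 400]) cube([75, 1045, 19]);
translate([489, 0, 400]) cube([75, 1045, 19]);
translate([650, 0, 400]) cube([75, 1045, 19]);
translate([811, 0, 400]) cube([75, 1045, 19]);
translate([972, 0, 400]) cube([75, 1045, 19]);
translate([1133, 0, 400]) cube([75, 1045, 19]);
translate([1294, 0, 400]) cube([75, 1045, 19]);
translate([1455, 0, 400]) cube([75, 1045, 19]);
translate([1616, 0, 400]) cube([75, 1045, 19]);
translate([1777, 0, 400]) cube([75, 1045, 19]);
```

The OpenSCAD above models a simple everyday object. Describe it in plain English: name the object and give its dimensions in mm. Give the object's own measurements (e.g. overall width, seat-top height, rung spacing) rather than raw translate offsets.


A bed frame 2020 mm long (x) by 1045 mm wide (y). Four 81×81 mm corner posts, 424 mm tall, at the corners of the footprint. Four rails of 30 mm thickness and 143 mm height run between adjacent posts with their undersides at z = 257 mm, their outer faces flush with the outside of the frame (the two x-running rails run between the posts' inner faces; the two y-running rails run between the posts' inner faces). 11 slats, each 75 mm wide (x) and 19 mm thick, lie across the top of the two x-running rails, running the full 1045 mm width of the frame in y; along x they sit between the end posts with a 86 mm gap after the −x posts and between neighbouring slats, leaving 87 mm before the +x posts.


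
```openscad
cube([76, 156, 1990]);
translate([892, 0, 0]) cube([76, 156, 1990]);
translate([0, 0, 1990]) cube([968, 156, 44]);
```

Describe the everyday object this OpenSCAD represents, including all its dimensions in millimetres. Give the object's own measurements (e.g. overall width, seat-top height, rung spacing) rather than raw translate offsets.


A door frame. The clear opening is 816 mm wide and 1990 mm high. Two 76 mm wide jambs, 156 mm deep, stand either side of the opening from the floor to the top of the opening. A 44 mm thick head sits across the top of both jambs, spanning the full outside width of the frame.


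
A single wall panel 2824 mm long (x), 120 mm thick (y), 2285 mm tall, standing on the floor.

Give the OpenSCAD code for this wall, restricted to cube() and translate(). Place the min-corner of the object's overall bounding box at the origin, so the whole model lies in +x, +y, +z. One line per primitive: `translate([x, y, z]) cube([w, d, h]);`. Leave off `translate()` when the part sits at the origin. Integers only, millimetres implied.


cube([2824, 120, 2285]);


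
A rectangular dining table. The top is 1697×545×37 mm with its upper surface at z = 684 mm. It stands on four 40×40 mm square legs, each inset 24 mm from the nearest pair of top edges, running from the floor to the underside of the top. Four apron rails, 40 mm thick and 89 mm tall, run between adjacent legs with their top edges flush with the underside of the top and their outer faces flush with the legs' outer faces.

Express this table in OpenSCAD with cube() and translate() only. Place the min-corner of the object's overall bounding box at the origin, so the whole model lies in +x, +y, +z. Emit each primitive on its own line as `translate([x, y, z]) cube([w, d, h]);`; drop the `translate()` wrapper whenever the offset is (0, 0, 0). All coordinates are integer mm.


translate([0, 0, 647]) cube([1697, 545, 37]);
translate([24, 24, 0]) cube([40, 40, 647]);
translate([1633, 24, 0]) cube([40, 40, 647]);
translate([24, 481, 0]) cube([40, 40, 647]);
translate([1633, 481, 0]) cube([40, 40, 647]);
translate([64, 24, 558]) cube([1569, 40, 89]);
translate([64, 481, 558]) cube([1569, 40, 89]);
translate([24, 64, 558]) cube([40, 417, 89]);
translate([1633, 64, 558]) cube([40, 417, 89]);


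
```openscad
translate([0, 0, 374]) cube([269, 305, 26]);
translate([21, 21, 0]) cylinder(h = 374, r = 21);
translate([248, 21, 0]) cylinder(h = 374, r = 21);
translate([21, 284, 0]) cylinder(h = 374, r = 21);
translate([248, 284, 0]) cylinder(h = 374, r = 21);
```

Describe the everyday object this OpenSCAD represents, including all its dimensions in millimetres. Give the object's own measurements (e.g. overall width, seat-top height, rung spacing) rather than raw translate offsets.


A simple wooden stool: a rectangular seat 269 mm (x) by 305 mm (y), 26 mm thick, top face at z = 400 mm, on four round legs, each 42 mm in diameter. The legs rest on z = 0, each leg's axis is inset half a diameter from the nearest pair of seat edges (so the leg's bounding box is flush with the corner).


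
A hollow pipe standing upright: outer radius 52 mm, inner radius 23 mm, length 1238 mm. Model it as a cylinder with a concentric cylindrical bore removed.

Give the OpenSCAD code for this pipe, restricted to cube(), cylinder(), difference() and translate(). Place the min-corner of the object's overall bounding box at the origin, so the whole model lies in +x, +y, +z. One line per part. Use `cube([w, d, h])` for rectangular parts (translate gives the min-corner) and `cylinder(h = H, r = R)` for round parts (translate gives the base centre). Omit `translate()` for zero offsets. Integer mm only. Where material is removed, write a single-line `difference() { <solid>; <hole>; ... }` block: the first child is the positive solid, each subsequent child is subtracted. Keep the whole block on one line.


difference() { translate([52, 52, 0]) cylinder(h = 1238, r = 52); translate([52, 52, 0]) cylinder(h = 1238, r = 23); }


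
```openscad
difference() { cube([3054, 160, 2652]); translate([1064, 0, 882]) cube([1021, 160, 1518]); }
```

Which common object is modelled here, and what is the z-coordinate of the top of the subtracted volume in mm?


A wall with a window opening. The window head height is 2400 mm.

A wall with a rectangular opening subtracted — a window. Sill at z = 882, opening 1518 mm tall, so the head is at 882 + 1518 = 2400 mm.


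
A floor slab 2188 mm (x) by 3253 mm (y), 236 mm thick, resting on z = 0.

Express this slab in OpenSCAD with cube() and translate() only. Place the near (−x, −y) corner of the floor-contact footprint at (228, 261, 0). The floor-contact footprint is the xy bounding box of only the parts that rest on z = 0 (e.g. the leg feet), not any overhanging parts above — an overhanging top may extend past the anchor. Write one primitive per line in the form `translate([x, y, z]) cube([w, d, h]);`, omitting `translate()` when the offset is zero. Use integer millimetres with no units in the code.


translate([228, 261, 0]) cube([2188, 3253, 236]);


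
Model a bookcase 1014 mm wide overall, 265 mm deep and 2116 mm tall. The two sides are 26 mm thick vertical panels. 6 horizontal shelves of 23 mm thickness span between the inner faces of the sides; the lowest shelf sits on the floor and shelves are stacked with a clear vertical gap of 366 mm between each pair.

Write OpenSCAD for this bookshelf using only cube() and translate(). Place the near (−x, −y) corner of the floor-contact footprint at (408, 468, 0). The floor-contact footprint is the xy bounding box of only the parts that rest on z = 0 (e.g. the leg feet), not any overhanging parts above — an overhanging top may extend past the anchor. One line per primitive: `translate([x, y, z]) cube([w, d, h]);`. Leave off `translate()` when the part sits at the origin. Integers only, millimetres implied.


translate([408, 468, 0]) cube([26, 265, 2116]);
translate([1396, 468, 0]) cube([26, 265, 2116]);
translate([434, 468, 0]) cube([962, 265, 23]);
translate([434, 468, 389]) cube([962, 265, 23]);
translate([434, 468, 778]) cube([962, 265, 23]);
translate([434, 468, 1167]) cube([962, 265, 23]);
translate([434, 468, 1556]) cube([962, 265, 23]);
translate([434, 468, 1945]) cube([962, 265, 23]);


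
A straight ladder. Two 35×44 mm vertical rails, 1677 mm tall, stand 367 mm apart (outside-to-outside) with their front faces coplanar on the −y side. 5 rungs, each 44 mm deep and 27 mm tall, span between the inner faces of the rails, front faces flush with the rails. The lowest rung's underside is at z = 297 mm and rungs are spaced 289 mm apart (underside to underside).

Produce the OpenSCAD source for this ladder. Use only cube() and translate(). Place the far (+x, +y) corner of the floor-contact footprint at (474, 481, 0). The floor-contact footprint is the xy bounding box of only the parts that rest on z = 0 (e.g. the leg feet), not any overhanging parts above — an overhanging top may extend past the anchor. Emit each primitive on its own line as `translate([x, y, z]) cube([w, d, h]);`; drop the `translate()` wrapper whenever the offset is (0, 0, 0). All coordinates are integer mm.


translate([107, 437, 0]) cube([35, 44, 1677]);
translate([439, 437, 0]) cube([35, 44, 1677]);
translate([142, 437, 297]) cube([297, 44, 27]);
translate([142, 437, 586]) cube([297, 44, 27]);
translate([142, 437, 875]) cube([297, 44, 27]);
translate([142, 437, 1164]) cube([297, 44, 27]);
translate([142, 437, 1453]) cube([297, 44, 27]);


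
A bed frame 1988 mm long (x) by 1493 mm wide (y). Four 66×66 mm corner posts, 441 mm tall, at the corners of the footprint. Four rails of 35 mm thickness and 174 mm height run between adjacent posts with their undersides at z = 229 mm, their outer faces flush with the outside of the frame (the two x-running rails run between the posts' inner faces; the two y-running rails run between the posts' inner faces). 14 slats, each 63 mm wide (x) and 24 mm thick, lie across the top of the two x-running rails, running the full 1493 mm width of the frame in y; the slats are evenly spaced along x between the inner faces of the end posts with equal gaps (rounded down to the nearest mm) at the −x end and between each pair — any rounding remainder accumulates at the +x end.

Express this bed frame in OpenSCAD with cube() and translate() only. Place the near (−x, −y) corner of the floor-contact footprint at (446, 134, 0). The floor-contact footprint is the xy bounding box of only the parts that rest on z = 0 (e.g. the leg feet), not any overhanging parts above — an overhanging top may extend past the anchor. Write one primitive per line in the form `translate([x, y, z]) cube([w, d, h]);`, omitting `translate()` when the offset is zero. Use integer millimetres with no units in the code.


translate([446, 134, 0]) cube([66, 66, 441]);
translate([446, 1561, 0]) cube([66, 66, 441]);
translate([2368, 134, 0]) cube([66, 66, 441]);
translate([2368, 1561, 0]) cube([66, 66, 441]);
translate([512, 134, 229]) cube([1856, 35, 174]);
translate([512, 1592, 229]) cube([1856, 35, 174]);
translate([446, 200, 229]) cube([35, 1361, 174]);
translate([2399, 200, 229]) cube([35, 1361, 174]);
translate([576, 134, 403]) cube([63, 1493, 24]);
translate([703, 134, 403]) cube([63, 1493, 24]);
translate([830, 134, 403]) cube([63, 1493, 24]);
translate([957, 134, 403]) cube([63, 1493, 24]);
translate([1084, 134, 403]) cube([63, 1493, 24]);
translate([1211, 134, 403]) cube([63, 1493, 24]);
translate([1338, 134, 403]) cube([63, 1493, 24]);
translate([1465, 134, 403]) cube([63, 1493, 24]);
translate([1592, 134, 403]) cube([63, 1493, 24]);
translate([1719, 134, 403]) cube([63, 1493, 24]);
translate([1846, 134, 403]) cube([63, 1493, 24]);
translate([1973, 134, 403]) cube([63, 1493, 24]);
translate([2100, 134, 403]) cube([63, 1493, 24]);
translate([2227, 134, 403]) cube([63, 1493, 24]);


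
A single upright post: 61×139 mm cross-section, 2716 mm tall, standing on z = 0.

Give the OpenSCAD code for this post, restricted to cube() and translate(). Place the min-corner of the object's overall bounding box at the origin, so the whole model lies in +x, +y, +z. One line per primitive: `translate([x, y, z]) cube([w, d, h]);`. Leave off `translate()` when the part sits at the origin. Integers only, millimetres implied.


cube([61, 139, 2716]);


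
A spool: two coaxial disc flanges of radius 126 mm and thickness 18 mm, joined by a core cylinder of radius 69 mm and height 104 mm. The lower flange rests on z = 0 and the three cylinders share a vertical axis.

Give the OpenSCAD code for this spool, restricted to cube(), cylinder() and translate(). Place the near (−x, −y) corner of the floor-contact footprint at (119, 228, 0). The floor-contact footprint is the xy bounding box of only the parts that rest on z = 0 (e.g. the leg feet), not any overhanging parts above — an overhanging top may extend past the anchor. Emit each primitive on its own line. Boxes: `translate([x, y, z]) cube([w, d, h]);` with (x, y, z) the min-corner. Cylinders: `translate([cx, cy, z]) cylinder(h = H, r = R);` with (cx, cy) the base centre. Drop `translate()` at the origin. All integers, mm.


translate([245, 354, 0]) cylinder(h = 18, r = 126);
translate([245, 354, 18]) cylinder(h = 104, r = 69);
translate([245, 354, 122]) cylinder(h = 18, r = 126);


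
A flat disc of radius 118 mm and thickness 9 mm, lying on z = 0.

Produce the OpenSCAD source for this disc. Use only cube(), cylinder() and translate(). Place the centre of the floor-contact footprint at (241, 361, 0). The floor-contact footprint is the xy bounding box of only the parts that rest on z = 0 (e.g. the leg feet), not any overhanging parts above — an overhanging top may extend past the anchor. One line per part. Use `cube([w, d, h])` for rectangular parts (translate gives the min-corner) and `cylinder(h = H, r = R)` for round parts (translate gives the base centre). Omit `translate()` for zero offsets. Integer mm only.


translate([241, 361, 0]) cylinder(h = 9, r = 118);


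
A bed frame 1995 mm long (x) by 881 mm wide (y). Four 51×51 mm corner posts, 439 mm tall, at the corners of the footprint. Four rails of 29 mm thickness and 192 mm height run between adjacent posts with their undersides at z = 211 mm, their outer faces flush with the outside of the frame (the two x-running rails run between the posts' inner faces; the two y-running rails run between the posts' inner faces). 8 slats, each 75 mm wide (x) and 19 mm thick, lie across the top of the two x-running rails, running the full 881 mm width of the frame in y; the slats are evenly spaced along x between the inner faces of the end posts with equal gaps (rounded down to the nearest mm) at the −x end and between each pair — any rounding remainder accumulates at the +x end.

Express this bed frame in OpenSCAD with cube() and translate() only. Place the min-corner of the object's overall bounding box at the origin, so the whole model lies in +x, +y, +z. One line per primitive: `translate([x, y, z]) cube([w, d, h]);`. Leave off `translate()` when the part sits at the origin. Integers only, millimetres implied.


// slat z = rail_z + rail_h = 211 + 192 = 403
// slat gap = ⌊(1893 − 8·75) / 9⌋ = 143
cube([51, 51, 439]);
translate([0, 830, 0]) cube([51, 51, 439]);
translate([1944, 0, 0]) cube([51, 51, 439]);
translate([1944, 830, 0]) cube([51, 51, 439]);
translate([51, 0, 211]) cube([1893, 29, 192]);
translate([51, 852, 211]) cube([1893, 29, 192]);
translate([0, 51, 211]) cube([29, 779, 192]);
translate([1966, 51, 211]) cube([29, 779, 192]);
translate([194, 0, 403]) cube([75, 881, 19]);
translate([412, 0, 403]) cube([75, 881, 19]);
translate([630, 0, 403]) cube([75, 881, 19]);
translate([848, 0, 403]) cube([75, 881, 19]);
translate([1066, 0, 403]) cube([75, 881, 19]);
translate([1284, 0, 403]) cube([75, 881, 19]);
translate([1502, 0, 403]) cube([75, 881, 19]);
translate([1720, 0, 403]) cube([75, 881, 19]);


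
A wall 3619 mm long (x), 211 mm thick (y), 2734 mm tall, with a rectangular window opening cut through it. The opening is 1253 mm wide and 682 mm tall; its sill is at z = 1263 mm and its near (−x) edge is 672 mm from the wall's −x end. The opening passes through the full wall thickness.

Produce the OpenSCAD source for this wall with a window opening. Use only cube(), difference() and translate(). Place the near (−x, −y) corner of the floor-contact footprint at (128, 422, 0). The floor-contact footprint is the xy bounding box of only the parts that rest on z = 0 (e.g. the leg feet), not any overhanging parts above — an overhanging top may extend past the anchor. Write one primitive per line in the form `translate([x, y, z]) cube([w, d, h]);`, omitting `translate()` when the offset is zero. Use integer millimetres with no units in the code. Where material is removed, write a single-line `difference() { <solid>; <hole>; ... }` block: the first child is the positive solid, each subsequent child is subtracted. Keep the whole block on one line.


difference() { translate([128, 422, 0]) cube([3619, 211, 2734]); translate([800, 422, 1263]) cube([1253, 211, 682]); }


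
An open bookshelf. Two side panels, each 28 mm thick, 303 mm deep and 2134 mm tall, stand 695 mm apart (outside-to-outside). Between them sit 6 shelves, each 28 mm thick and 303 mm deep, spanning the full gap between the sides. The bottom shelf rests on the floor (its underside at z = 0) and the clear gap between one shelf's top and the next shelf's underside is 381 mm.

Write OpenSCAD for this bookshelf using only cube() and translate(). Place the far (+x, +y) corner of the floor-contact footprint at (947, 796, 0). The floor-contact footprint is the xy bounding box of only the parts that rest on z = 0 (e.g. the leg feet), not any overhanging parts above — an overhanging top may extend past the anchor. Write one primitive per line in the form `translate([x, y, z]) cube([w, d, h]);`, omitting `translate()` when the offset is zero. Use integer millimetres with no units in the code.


translate([252, 493, 0]) cube([28, 303, 2134]);
translate([919, 493, 0]) cube([28, 303, 2134]);
translate([280, 493, 0]) cube([639, 303, 28]);
translate([280, 493, 409]) cube([639, 303, 28]);
translate([280, 493, 818]) cube([639, 303, 28]);
translate([280, 493, 1227]) cube([639, 303, 28]);
translate([280, 493, 1636]) cube([639, 303, 28]);
translate([280, 493, 2045]) cube([639, 303, 28]);


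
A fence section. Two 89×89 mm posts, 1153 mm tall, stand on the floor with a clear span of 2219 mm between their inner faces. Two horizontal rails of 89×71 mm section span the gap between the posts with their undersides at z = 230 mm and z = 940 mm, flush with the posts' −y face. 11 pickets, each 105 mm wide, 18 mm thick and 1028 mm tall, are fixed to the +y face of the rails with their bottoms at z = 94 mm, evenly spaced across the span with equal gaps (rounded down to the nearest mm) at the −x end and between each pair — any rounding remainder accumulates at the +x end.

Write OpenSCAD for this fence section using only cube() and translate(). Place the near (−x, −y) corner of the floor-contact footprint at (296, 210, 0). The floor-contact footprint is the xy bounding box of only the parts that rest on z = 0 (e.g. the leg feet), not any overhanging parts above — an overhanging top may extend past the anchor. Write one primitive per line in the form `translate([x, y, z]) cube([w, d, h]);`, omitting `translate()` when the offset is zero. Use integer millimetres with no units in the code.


translate([296, 210, 0]) cube([89, 89, 1153]);
translate([2604, 210, 0]) cube([89, 89, 1153]);
translate([385, 210, 230]) cube([2219, 89, 71]);
translate([385, 210, 940]) cube([2219, 89, 71]);
translate([473, 299, 94]) cube([105, 18, 1028]);
translate([666, 299, 94]) cube([105, 18, 1028]);
translate([859, 299, 94]) cube([105, 18, 1028]);
translate([1052, 299, 94]) cube([105, 18, 1028]);
translate([1245, 299, 94]) cube([105, 18, 1028]);
translate([1438, 299, 94]) cube([105, 18, 1028]);
translate([1631, 299, 94]) cube([105, 18, 1028]);
translate([1824, 299, 94]) cube([105, 18, 1028]);
translate([2017, 299, 94]) cube([105, 18, 1028]);
translate([2210, 299, 94]) cube([105, 18, 1028]);
translate([2403, 299, 94]) cube([105, 18, 1028]);


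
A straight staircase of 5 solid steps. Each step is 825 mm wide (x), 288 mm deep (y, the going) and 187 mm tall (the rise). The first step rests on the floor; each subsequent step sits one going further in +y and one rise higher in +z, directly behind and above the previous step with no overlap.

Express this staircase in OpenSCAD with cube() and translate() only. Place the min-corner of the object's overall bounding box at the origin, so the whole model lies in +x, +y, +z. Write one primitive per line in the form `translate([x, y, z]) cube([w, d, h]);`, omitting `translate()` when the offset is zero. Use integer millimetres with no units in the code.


cube([825, 288, 187]);
translate([0, 288, 187]) cube([825, 288, 187]);
translate([0, 576, 374]) cube([825, 288, 187]);
translate([0, 864, 561]) cube([825, 288, 187]);
translate([0, 1152, 748]) cube([825, 288, 187]);


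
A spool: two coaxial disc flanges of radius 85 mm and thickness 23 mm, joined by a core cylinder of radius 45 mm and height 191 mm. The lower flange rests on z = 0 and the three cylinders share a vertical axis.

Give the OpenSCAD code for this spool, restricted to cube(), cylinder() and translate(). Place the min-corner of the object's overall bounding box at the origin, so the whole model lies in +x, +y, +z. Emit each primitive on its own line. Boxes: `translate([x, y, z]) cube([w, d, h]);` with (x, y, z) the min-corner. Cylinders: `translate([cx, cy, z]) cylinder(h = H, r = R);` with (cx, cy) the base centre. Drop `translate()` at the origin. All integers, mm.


translate([85, 85, 0]) cylinder(h = 23, r = 85);
translate([85, 85, 23]) cylinder(h = 191, r = 45);
translate([85, 85, 214]) cylinder(h = 23, r = 85);


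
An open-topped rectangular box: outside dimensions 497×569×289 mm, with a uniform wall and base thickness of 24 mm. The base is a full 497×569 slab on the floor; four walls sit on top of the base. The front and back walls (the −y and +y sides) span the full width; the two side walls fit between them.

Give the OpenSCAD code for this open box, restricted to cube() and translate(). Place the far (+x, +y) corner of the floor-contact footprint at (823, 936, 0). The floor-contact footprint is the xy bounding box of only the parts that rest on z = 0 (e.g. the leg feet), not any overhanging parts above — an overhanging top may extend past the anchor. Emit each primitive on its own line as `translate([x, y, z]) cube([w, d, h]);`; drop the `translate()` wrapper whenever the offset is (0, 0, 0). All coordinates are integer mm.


translate([326, 367, 0]) cube([497, 569, 24]);
translate([326, 367, 24]) cube([497, 24, 265]);
translate([326, 912, 24]) cube([497, 24, 265]);
translate([326, 391, 24]) cube([24, 521, 265]);
translate([799, 391, 24]) cube([24, 521, 265]);


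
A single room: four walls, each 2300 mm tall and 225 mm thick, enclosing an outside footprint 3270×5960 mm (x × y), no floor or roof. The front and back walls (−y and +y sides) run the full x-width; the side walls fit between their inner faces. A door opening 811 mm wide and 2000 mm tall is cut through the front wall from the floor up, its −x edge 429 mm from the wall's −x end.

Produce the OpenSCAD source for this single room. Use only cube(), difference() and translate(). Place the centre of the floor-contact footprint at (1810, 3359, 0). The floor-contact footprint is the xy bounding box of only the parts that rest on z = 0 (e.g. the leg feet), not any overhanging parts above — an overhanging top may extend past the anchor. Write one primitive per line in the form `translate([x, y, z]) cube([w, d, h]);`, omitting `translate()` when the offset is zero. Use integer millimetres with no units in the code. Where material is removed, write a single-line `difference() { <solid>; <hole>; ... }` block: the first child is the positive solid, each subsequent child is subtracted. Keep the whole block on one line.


difference() { translate([175, 379, 0]) cube([3270, 225, 2300]); translate([604, 379, 0]) cube([811, 225, 2000]); }
translate([175, 6114, 0]) cube([3270, 225, 2300]);
translate([175, 604, 0]) cube([225, 5510, 2300]);
translate([3220, 604, 0]) cube([225, 5510, 2300]);


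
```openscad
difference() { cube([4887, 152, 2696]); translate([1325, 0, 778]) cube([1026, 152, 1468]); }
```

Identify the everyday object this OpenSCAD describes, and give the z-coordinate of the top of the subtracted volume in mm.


A wall with a window opening. The window head height is 2246 mm.

A wall with a rectangular opening subtracted — a window. Sill at z = 778, opening 1468 mm tall, so the head is at 778 + 1468 = 2246 mm.


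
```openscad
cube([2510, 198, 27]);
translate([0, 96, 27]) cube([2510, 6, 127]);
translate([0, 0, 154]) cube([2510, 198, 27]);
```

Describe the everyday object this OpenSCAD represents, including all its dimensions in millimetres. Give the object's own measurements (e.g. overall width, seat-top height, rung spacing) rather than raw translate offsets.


An I-beam lying along x, 2510 mm long. Overall section height 181 mm. Two flanges 198 mm wide (y) and 27 mm thick, one on the floor and one at the top; a web 6 mm thick runs between them, centred on the flange width.


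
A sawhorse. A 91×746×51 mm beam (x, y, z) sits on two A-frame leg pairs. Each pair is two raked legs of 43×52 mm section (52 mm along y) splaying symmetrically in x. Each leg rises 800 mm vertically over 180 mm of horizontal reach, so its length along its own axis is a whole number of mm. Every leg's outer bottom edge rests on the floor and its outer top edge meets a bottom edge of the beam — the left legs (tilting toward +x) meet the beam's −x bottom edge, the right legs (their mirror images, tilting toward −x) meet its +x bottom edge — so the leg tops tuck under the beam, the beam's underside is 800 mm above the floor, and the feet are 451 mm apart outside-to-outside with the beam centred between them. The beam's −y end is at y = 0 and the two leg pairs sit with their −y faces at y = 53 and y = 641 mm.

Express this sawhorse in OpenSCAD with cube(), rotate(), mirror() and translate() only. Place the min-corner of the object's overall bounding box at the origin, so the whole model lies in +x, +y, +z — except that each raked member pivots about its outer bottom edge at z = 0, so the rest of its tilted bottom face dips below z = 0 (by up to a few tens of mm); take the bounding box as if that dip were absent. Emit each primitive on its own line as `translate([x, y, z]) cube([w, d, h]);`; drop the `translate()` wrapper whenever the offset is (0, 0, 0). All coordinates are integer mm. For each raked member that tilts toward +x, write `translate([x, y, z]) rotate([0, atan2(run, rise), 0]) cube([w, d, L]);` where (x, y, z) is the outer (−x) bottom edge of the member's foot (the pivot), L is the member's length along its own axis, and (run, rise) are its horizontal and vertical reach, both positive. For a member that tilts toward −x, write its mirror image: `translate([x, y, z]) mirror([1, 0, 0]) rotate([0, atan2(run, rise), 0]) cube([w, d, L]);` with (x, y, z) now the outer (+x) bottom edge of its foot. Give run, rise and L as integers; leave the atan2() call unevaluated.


translate([180, 0, 800]) cube([91, 746, 51]);
translate([0, 53, 0]) rotate([0, atan2(180, 800), 0]) cube([43, 52, 820]);
translate([451, 53, 0]) mirror([1, 0, 0]) rotate([0, atan2(180, 800), 0]) cube([43, 52, 820]);
translate([0, 641, 0]) rotate([0, atan2(180, 800), 0]) cube([43, 52, 820]);
translate([451, 641, 0]) mirror([1, 0, 0]) rotate([0, atan2(180, 800), 0]) cube([43, 52, 820]);


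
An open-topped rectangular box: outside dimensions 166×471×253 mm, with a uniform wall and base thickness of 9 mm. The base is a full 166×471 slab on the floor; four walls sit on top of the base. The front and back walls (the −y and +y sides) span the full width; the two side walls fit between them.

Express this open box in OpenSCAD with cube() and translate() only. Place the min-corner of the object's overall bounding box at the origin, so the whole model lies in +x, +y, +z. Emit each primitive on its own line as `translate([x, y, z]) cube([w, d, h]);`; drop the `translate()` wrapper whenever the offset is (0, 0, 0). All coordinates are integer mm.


cube([166, 471, 9]);
translate([0, 0, 9]) cube([166, 9, 244]);
translate([0, 462, 9]) cube([166, 9, 244]);
translate([0, 9, 9]) cube([9, 453, 244]);
translate([157, 9, 9]) cube([9, 453, 244]);


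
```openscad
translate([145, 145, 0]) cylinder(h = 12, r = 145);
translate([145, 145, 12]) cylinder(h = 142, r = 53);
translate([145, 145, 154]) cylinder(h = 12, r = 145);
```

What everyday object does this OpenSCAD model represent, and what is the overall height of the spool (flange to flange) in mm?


A spool. The overall height is 166 mm.

Three coaxial cylinders, large–small–large — a spool. Two 12 mm flanges and a 142 mm core give 12 + 142 + 12 = 166 mm.


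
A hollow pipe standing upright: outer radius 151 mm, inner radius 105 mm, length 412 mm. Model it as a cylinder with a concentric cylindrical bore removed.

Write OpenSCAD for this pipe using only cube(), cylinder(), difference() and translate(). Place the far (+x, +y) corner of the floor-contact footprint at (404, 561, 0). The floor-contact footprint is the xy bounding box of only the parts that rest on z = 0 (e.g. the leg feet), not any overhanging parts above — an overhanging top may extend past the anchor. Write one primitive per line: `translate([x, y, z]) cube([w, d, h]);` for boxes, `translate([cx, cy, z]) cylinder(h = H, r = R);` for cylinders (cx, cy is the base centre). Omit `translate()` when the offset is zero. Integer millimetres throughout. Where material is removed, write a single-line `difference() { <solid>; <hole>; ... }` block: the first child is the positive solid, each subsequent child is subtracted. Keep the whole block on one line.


difference() { translate([253, 410, 0]) cylinder(h = 412, r = 151); translate([253, 410, 0]) cylinder(h = 412, r = 105); }


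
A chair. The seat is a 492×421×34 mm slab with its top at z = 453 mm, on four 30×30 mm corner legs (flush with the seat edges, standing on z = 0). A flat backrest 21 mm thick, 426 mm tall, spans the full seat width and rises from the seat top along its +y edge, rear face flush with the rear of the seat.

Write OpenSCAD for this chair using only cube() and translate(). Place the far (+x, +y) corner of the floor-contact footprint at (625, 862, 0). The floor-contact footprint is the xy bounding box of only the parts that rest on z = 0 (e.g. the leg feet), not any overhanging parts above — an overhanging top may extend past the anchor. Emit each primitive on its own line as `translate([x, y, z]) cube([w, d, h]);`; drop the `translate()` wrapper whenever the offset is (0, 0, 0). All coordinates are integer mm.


// leg_h = 453 - 34 = 419
translate([133, 441, 419]) cube([492, 421, 34]);
translate([133, 441, 0]) cube([30, 30, 419]);
translate([595, 441, 0]) cube([30, 30, 419]);
translate([133, 832, 0]) cube([30, 30, 419]);
translate([595, 832, 0]) cube([30, 30, 419]);
translate([133, 841, 453]) cube([492, 21, 426]);


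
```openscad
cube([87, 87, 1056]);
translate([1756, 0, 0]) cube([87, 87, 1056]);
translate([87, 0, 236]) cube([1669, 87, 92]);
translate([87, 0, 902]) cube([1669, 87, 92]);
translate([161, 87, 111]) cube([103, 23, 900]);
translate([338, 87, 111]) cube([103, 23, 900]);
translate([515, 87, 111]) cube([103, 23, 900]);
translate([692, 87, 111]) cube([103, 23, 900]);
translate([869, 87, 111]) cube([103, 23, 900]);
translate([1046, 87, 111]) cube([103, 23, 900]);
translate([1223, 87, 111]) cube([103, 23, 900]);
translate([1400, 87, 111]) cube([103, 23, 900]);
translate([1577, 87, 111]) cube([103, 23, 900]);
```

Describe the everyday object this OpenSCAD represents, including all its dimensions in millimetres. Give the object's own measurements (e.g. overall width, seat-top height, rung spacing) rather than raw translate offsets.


A fence section. Two 87×87 mm posts, 1056 mm tall, stand on the floor with a clear span of 1669 mm between their inner faces. Two horizontal rails of 87×92 mm section span the gap between the posts with their undersides at z = 236 mm and z = 902 mm, flush with the posts' −y face. 9 pickets, each 103 mm wide, 23 mm thick and 900 mm tall, are fixed to the +y face of the rails with their bottoms at z = 111 mm, spaced across the span with a 74 mm gap after the −x post and between neighbouring pickets, with 76 mm left before the +x post.
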